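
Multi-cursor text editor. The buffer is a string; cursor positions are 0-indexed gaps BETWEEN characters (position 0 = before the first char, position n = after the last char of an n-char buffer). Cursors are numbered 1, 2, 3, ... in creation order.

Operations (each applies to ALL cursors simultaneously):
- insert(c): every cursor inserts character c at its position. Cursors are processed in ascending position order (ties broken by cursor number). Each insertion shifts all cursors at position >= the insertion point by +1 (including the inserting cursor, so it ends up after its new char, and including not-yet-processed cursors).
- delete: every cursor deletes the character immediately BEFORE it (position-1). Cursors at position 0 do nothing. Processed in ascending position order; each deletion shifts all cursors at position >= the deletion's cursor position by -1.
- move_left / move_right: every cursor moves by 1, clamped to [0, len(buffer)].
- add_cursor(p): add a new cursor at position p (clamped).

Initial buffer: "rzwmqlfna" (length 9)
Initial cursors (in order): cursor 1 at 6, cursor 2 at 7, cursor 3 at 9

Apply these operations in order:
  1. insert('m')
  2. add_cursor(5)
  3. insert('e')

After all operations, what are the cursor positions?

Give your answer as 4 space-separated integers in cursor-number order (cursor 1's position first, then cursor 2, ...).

After op 1 (insert('m')): buffer="rzwmqlmfmnam" (len 12), cursors c1@7 c2@9 c3@12, authorship ......1.2..3
After op 2 (add_cursor(5)): buffer="rzwmqlmfmnam" (len 12), cursors c4@5 c1@7 c2@9 c3@12, authorship ......1.2..3
After op 3 (insert('e')): buffer="rzwmqelmefmename" (len 16), cursors c4@6 c1@9 c2@12 c3@16, authorship .....4.11.22..33

Answer: 9 12 16 6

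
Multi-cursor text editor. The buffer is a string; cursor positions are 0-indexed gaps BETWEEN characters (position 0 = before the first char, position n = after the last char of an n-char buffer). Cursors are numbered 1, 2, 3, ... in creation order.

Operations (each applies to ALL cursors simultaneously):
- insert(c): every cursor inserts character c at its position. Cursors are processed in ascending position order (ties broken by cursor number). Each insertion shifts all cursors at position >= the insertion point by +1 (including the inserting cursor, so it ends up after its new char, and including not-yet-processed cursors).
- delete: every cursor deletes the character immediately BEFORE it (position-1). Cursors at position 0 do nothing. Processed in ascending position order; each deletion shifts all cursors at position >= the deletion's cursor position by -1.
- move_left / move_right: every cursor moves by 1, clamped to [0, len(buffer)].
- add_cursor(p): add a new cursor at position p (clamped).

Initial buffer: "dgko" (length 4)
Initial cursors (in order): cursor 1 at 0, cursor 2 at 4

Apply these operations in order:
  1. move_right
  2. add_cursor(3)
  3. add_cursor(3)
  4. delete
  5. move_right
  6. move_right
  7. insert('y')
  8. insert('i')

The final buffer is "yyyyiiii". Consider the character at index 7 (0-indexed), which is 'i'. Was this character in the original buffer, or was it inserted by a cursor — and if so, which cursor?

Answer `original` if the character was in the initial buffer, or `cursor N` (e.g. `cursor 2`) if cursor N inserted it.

After op 1 (move_right): buffer="dgko" (len 4), cursors c1@1 c2@4, authorship ....
After op 2 (add_cursor(3)): buffer="dgko" (len 4), cursors c1@1 c3@3 c2@4, authorship ....
After op 3 (add_cursor(3)): buffer="dgko" (len 4), cursors c1@1 c3@3 c4@3 c2@4, authorship ....
After op 4 (delete): buffer="" (len 0), cursors c1@0 c2@0 c3@0 c4@0, authorship 
After op 5 (move_right): buffer="" (len 0), cursors c1@0 c2@0 c3@0 c4@0, authorship 
After op 6 (move_right): buffer="" (len 0), cursors c1@0 c2@0 c3@0 c4@0, authorship 
After op 7 (insert('y')): buffer="yyyy" (len 4), cursors c1@4 c2@4 c3@4 c4@4, authorship 1234
After op 8 (insert('i')): buffer="yyyyiiii" (len 8), cursors c1@8 c2@8 c3@8 c4@8, authorship 12341234
Authorship (.=original, N=cursor N): 1 2 3 4 1 2 3 4
Index 7: author = 4

Answer: cursor 4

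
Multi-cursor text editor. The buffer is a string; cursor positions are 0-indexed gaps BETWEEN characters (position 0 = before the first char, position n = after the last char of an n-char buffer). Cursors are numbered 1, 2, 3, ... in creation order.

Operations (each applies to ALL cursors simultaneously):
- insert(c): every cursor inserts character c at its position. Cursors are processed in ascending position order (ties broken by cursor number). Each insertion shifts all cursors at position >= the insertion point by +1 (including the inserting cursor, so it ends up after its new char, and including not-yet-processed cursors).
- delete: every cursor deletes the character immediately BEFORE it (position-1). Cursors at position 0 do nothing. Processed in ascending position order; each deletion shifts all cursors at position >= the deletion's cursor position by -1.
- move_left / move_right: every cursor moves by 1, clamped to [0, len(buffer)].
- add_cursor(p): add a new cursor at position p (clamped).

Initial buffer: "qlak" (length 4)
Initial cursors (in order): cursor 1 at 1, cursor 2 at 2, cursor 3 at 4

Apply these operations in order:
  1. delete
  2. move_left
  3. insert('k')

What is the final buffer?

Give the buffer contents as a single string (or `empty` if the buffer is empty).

After op 1 (delete): buffer="a" (len 1), cursors c1@0 c2@0 c3@1, authorship .
After op 2 (move_left): buffer="a" (len 1), cursors c1@0 c2@0 c3@0, authorship .
After op 3 (insert('k')): buffer="kkka" (len 4), cursors c1@3 c2@3 c3@3, authorship 123.

Answer: kkka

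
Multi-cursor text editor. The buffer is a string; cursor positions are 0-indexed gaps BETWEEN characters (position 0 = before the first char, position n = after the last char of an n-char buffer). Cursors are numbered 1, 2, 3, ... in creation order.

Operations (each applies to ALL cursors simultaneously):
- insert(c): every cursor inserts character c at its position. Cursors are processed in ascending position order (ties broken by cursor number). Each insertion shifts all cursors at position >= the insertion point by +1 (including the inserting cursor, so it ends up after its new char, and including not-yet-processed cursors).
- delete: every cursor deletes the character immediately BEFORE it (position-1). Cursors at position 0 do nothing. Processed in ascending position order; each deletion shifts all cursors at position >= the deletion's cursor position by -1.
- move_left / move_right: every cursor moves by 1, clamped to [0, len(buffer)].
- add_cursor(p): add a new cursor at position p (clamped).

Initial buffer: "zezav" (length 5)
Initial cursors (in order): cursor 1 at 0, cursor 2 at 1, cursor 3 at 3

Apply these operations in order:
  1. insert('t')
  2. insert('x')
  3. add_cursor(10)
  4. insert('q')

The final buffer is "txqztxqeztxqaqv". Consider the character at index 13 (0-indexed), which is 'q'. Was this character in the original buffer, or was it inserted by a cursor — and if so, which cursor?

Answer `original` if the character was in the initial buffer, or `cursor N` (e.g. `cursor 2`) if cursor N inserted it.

Answer: cursor 4

Derivation:
After op 1 (insert('t')): buffer="tzteztav" (len 8), cursors c1@1 c2@3 c3@6, authorship 1.2..3..
After op 2 (insert('x')): buffer="txztxeztxav" (len 11), cursors c1@2 c2@5 c3@9, authorship 11.22..33..
After op 3 (add_cursor(10)): buffer="txztxeztxav" (len 11), cursors c1@2 c2@5 c3@9 c4@10, authorship 11.22..33..
After op 4 (insert('q')): buffer="txqztxqeztxqaqv" (len 15), cursors c1@3 c2@7 c3@12 c4@14, authorship 111.222..333.4.
Authorship (.=original, N=cursor N): 1 1 1 . 2 2 2 . . 3 3 3 . 4 .
Index 13: author = 4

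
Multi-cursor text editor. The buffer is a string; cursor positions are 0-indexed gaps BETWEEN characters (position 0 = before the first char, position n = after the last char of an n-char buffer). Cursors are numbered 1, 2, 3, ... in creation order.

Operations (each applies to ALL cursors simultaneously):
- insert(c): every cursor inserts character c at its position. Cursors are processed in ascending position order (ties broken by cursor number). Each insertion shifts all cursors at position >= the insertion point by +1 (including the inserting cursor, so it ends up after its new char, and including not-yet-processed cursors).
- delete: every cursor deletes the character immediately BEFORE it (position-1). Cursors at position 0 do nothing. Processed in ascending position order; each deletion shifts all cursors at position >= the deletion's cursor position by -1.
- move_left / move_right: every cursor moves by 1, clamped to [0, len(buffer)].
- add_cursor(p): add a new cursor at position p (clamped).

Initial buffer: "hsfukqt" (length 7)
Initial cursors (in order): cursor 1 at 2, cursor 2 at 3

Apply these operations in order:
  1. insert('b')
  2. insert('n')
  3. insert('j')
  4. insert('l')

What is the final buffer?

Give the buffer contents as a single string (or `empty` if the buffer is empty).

Answer: hsbnjlfbnjlukqt

Derivation:
After op 1 (insert('b')): buffer="hsbfbukqt" (len 9), cursors c1@3 c2@5, authorship ..1.2....
After op 2 (insert('n')): buffer="hsbnfbnukqt" (len 11), cursors c1@4 c2@7, authorship ..11.22....
After op 3 (insert('j')): buffer="hsbnjfbnjukqt" (len 13), cursors c1@5 c2@9, authorship ..111.222....
After op 4 (insert('l')): buffer="hsbnjlfbnjlukqt" (len 15), cursors c1@6 c2@11, authorship ..1111.2222....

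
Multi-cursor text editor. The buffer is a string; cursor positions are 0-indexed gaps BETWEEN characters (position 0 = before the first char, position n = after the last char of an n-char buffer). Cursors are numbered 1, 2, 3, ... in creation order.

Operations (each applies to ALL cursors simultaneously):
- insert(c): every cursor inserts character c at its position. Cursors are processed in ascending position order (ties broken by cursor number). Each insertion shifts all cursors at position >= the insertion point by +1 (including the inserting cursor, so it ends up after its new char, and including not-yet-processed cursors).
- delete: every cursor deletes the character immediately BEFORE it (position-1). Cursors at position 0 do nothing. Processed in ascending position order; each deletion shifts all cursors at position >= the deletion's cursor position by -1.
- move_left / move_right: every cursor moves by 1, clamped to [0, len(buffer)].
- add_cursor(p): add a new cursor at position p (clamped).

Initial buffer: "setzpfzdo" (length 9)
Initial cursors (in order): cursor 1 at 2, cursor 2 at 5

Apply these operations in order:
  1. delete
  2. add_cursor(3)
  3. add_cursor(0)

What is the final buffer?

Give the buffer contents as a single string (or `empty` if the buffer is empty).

After op 1 (delete): buffer="stzfzdo" (len 7), cursors c1@1 c2@3, authorship .......
After op 2 (add_cursor(3)): buffer="stzfzdo" (len 7), cursors c1@1 c2@3 c3@3, authorship .......
After op 3 (add_cursor(0)): buffer="stzfzdo" (len 7), cursors c4@0 c1@1 c2@3 c3@3, authorship .......

Answer: stzfzdo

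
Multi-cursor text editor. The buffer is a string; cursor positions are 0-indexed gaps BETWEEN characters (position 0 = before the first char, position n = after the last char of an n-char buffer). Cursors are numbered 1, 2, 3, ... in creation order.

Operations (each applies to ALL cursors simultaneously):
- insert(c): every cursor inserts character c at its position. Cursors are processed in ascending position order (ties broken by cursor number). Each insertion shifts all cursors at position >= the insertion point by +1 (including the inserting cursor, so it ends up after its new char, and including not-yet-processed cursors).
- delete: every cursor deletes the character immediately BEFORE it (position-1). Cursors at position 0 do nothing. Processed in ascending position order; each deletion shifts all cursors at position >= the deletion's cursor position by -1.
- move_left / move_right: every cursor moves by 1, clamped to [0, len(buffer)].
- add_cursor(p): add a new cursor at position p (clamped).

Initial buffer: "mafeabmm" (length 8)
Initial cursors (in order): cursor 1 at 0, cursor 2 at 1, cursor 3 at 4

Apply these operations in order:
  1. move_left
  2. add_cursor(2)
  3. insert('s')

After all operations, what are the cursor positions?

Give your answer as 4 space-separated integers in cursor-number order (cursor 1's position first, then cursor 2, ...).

Answer: 2 2 7 5

Derivation:
After op 1 (move_left): buffer="mafeabmm" (len 8), cursors c1@0 c2@0 c3@3, authorship ........
After op 2 (add_cursor(2)): buffer="mafeabmm" (len 8), cursors c1@0 c2@0 c4@2 c3@3, authorship ........
After op 3 (insert('s')): buffer="ssmasfseabmm" (len 12), cursors c1@2 c2@2 c4@5 c3@7, authorship 12..4.3.....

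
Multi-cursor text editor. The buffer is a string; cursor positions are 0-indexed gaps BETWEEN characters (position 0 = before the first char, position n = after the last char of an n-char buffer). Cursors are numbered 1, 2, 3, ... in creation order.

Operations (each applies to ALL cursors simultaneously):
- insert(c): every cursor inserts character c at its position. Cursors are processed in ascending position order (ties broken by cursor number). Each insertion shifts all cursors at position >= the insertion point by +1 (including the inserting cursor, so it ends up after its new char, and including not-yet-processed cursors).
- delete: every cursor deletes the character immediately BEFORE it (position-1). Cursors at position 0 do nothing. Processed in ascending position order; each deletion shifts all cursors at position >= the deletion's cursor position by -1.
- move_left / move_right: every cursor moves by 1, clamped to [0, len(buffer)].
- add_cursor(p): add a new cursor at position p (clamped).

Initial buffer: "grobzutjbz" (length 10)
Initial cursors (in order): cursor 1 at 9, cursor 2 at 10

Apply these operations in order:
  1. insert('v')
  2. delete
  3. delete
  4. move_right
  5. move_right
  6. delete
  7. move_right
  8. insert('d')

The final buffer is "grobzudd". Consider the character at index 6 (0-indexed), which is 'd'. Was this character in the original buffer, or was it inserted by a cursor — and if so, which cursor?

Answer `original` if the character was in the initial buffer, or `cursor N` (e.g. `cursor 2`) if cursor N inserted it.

Answer: cursor 1

Derivation:
After op 1 (insert('v')): buffer="grobzutjbvzv" (len 12), cursors c1@10 c2@12, authorship .........1.2
After op 2 (delete): buffer="grobzutjbz" (len 10), cursors c1@9 c2@10, authorship ..........
After op 3 (delete): buffer="grobzutj" (len 8), cursors c1@8 c2@8, authorship ........
After op 4 (move_right): buffer="grobzutj" (len 8), cursors c1@8 c2@8, authorship ........
After op 5 (move_right): buffer="grobzutj" (len 8), cursors c1@8 c2@8, authorship ........
After op 6 (delete): buffer="grobzu" (len 6), cursors c1@6 c2@6, authorship ......
After op 7 (move_right): buffer="grobzu" (len 6), cursors c1@6 c2@6, authorship ......
After op 8 (insert('d')): buffer="grobzudd" (len 8), cursors c1@8 c2@8, authorship ......12
Authorship (.=original, N=cursor N): . . . . . . 1 2
Index 6: author = 1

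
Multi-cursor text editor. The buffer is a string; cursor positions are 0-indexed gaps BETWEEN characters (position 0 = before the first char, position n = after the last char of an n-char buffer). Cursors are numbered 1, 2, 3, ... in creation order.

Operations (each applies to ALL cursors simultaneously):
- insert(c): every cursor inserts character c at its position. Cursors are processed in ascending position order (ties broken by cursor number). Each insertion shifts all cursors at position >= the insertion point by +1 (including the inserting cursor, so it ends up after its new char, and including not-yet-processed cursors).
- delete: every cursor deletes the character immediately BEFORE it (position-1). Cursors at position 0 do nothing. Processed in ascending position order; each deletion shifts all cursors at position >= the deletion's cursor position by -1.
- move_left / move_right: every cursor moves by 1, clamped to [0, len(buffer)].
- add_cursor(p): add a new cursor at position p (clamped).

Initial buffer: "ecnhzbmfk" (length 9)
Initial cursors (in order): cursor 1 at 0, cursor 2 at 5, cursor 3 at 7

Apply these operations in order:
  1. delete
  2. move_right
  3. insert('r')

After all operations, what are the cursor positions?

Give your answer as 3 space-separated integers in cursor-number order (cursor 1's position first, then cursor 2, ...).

After op 1 (delete): buffer="ecnhbfk" (len 7), cursors c1@0 c2@4 c3@5, authorship .......
After op 2 (move_right): buffer="ecnhbfk" (len 7), cursors c1@1 c2@5 c3@6, authorship .......
After op 3 (insert('r')): buffer="ercnhbrfrk" (len 10), cursors c1@2 c2@7 c3@9, authorship .1....2.3.

Answer: 2 7 9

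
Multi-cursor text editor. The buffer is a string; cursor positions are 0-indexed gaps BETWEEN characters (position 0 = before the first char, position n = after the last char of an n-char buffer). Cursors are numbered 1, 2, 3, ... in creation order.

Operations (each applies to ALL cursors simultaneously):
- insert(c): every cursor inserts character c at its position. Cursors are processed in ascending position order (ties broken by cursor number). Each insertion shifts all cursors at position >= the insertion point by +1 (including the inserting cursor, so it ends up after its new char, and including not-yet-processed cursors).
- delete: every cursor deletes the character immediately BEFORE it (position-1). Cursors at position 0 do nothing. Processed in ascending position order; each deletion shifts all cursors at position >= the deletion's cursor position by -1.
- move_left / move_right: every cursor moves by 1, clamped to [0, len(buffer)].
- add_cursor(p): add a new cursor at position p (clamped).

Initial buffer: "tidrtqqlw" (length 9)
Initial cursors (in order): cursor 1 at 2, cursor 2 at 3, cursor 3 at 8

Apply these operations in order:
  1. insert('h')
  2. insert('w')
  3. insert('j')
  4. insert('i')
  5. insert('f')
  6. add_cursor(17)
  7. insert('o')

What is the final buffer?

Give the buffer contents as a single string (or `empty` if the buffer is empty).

Answer: tihwjifodhwjifortqqolhwjifow

Derivation:
After op 1 (insert('h')): buffer="tihdhrtqqlhw" (len 12), cursors c1@3 c2@5 c3@11, authorship ..1.2.....3.
After op 2 (insert('w')): buffer="tihwdhwrtqqlhww" (len 15), cursors c1@4 c2@7 c3@14, authorship ..11.22.....33.
After op 3 (insert('j')): buffer="tihwjdhwjrtqqlhwjw" (len 18), cursors c1@5 c2@9 c3@17, authorship ..111.222.....333.
After op 4 (insert('i')): buffer="tihwjidhwjirtqqlhwjiw" (len 21), cursors c1@6 c2@11 c3@20, authorship ..1111.2222.....3333.
After op 5 (insert('f')): buffer="tihwjifdhwjifrtqqlhwjifw" (len 24), cursors c1@7 c2@13 c3@23, authorship ..11111.22222.....33333.
After op 6 (add_cursor(17)): buffer="tihwjifdhwjifrtqqlhwjifw" (len 24), cursors c1@7 c2@13 c4@17 c3@23, authorship ..11111.22222.....33333.
After op 7 (insert('o')): buffer="tihwjifodhwjifortqqolhwjifow" (len 28), cursors c1@8 c2@15 c4@20 c3@27, authorship ..111111.222222....4.333333.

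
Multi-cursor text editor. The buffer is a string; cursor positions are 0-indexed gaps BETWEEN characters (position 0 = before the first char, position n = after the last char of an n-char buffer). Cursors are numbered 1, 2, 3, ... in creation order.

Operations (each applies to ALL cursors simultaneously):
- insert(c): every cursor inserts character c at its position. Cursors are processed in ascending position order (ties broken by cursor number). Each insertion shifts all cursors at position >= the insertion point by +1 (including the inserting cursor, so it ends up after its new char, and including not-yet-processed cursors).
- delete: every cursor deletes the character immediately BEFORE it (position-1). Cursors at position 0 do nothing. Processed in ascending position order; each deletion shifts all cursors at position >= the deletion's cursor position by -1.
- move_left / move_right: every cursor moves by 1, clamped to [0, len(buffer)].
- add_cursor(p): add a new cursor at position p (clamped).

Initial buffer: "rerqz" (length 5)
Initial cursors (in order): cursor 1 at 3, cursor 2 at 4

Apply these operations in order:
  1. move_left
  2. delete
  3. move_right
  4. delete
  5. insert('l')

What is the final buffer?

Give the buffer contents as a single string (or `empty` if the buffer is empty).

Answer: llz

Derivation:
After op 1 (move_left): buffer="rerqz" (len 5), cursors c1@2 c2@3, authorship .....
After op 2 (delete): buffer="rqz" (len 3), cursors c1@1 c2@1, authorship ...
After op 3 (move_right): buffer="rqz" (len 3), cursors c1@2 c2@2, authorship ...
After op 4 (delete): buffer="z" (len 1), cursors c1@0 c2@0, authorship .
After op 5 (insert('l')): buffer="llz" (len 3), cursors c1@2 c2@2, authorship 12.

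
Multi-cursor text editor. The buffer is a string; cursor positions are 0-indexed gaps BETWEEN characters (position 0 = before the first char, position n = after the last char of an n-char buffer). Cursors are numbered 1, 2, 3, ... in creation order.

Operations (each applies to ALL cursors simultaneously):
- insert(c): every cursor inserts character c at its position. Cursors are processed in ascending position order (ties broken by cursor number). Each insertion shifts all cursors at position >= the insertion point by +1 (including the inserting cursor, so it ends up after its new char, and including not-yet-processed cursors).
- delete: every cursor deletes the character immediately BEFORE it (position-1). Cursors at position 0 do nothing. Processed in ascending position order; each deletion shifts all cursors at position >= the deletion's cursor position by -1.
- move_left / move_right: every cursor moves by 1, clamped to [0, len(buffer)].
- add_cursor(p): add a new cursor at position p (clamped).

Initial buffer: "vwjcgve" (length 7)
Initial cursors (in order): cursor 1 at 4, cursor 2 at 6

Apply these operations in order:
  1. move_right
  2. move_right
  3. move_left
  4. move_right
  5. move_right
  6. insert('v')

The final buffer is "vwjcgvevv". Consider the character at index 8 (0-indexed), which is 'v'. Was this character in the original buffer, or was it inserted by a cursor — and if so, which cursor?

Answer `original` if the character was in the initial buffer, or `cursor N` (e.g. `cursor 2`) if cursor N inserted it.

Answer: cursor 2

Derivation:
After op 1 (move_right): buffer="vwjcgve" (len 7), cursors c1@5 c2@7, authorship .......
After op 2 (move_right): buffer="vwjcgve" (len 7), cursors c1@6 c2@7, authorship .......
After op 3 (move_left): buffer="vwjcgve" (len 7), cursors c1@5 c2@6, authorship .......
After op 4 (move_right): buffer="vwjcgve" (len 7), cursors c1@6 c2@7, authorship .......
After op 5 (move_right): buffer="vwjcgve" (len 7), cursors c1@7 c2@7, authorship .......
After op 6 (insert('v')): buffer="vwjcgvevv" (len 9), cursors c1@9 c2@9, authorship .......12
Authorship (.=original, N=cursor N): . . . . . . . 1 2
Index 8: author = 2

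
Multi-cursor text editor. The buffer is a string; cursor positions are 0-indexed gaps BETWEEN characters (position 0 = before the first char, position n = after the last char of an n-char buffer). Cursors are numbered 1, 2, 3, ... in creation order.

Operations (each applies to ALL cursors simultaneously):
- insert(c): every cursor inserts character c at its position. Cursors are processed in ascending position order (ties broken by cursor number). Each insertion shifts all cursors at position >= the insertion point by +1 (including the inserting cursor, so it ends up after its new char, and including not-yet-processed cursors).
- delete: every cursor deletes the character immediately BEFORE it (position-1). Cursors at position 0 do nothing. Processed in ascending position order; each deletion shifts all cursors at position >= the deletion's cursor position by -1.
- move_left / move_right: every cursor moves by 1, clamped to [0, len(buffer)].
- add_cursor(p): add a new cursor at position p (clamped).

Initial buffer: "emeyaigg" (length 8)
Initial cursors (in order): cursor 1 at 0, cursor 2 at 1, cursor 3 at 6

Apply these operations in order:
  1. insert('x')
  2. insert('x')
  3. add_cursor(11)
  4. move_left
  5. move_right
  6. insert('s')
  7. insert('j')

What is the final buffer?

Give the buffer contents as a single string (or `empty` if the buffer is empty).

After op 1 (insert('x')): buffer="xexmeyaixgg" (len 11), cursors c1@1 c2@3 c3@9, authorship 1.2.....3..
After op 2 (insert('x')): buffer="xxexxmeyaixxgg" (len 14), cursors c1@2 c2@5 c3@12, authorship 11.22.....33..
After op 3 (add_cursor(11)): buffer="xxexxmeyaixxgg" (len 14), cursors c1@2 c2@5 c4@11 c3@12, authorship 11.22.....33..
After op 4 (move_left): buffer="xxexxmeyaixxgg" (len 14), cursors c1@1 c2@4 c4@10 c3@11, authorship 11.22.....33..
After op 5 (move_right): buffer="xxexxmeyaixxgg" (len 14), cursors c1@2 c2@5 c4@11 c3@12, authorship 11.22.....33..
After op 6 (insert('s')): buffer="xxsexxsmeyaixsxsgg" (len 18), cursors c1@3 c2@7 c4@14 c3@16, authorship 111.222.....3433..
After op 7 (insert('j')): buffer="xxsjexxsjmeyaixsjxsjgg" (len 22), cursors c1@4 c2@9 c4@17 c3@20, authorship 1111.2222.....344333..

Answer: xxsjexxsjmeyaixsjxsjgg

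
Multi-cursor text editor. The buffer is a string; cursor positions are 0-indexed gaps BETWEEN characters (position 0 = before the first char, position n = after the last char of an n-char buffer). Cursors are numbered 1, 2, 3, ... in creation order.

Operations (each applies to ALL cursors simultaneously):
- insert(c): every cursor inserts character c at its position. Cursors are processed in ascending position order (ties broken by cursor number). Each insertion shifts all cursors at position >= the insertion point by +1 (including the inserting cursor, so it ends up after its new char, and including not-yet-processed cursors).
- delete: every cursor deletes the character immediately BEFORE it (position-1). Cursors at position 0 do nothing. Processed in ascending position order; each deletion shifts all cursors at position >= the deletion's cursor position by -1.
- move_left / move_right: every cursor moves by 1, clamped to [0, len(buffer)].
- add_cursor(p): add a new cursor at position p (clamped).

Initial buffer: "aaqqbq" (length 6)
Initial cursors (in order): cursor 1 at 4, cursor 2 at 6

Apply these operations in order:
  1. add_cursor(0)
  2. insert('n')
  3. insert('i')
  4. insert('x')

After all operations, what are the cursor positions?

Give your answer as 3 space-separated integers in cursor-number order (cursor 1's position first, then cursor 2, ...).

After op 1 (add_cursor(0)): buffer="aaqqbq" (len 6), cursors c3@0 c1@4 c2@6, authorship ......
After op 2 (insert('n')): buffer="naaqqnbqn" (len 9), cursors c3@1 c1@6 c2@9, authorship 3....1..2
After op 3 (insert('i')): buffer="niaaqqnibqni" (len 12), cursors c3@2 c1@8 c2@12, authorship 33....11..22
After op 4 (insert('x')): buffer="nixaaqqnixbqnix" (len 15), cursors c3@3 c1@10 c2@15, authorship 333....111..222

Answer: 10 15 3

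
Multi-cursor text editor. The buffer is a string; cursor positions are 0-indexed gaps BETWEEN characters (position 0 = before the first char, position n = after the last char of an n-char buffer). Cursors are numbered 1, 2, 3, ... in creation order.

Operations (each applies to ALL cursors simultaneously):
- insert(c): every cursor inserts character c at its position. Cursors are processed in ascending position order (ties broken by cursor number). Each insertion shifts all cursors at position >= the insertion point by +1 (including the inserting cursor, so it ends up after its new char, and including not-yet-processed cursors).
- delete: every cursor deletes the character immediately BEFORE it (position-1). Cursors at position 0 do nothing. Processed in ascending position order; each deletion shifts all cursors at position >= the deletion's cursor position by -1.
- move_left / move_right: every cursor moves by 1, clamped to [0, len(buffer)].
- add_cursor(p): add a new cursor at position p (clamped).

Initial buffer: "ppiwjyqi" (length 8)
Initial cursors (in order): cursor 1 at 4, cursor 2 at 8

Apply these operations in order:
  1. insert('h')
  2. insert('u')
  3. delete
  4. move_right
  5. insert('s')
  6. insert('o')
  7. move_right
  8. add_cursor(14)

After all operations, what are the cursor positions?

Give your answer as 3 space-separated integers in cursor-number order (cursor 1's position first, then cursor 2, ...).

Answer: 9 14 14

Derivation:
After op 1 (insert('h')): buffer="ppiwhjyqih" (len 10), cursors c1@5 c2@10, authorship ....1....2
After op 2 (insert('u')): buffer="ppiwhujyqihu" (len 12), cursors c1@6 c2@12, authorship ....11....22
After op 3 (delete): buffer="ppiwhjyqih" (len 10), cursors c1@5 c2@10, authorship ....1....2
After op 4 (move_right): buffer="ppiwhjyqih" (len 10), cursors c1@6 c2@10, authorship ....1....2
After op 5 (insert('s')): buffer="ppiwhjsyqihs" (len 12), cursors c1@7 c2@12, authorship ....1.1...22
After op 6 (insert('o')): buffer="ppiwhjsoyqihso" (len 14), cursors c1@8 c2@14, authorship ....1.11...222
After op 7 (move_right): buffer="ppiwhjsoyqihso" (len 14), cursors c1@9 c2@14, authorship ....1.11...222
After op 8 (add_cursor(14)): buffer="ppiwhjsoyqihso" (len 14), cursors c1@9 c2@14 c3@14, authorship ....1.11...222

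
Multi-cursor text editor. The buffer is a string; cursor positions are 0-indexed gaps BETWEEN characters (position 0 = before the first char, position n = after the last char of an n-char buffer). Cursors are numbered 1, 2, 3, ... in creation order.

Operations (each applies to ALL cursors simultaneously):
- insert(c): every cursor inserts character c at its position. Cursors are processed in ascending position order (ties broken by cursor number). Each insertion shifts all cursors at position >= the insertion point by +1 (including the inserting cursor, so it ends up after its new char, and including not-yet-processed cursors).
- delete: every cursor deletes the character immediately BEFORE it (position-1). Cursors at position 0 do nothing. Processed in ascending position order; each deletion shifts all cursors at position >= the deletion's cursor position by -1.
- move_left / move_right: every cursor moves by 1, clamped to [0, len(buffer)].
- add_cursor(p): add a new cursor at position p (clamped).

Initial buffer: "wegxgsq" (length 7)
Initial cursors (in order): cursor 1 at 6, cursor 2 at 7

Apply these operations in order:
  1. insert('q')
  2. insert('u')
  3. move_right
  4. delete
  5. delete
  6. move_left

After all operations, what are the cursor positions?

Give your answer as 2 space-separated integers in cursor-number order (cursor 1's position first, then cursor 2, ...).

Answer: 6 6

Derivation:
After op 1 (insert('q')): buffer="wegxgsqqq" (len 9), cursors c1@7 c2@9, authorship ......1.2
After op 2 (insert('u')): buffer="wegxgsquqqu" (len 11), cursors c1@8 c2@11, authorship ......11.22
After op 3 (move_right): buffer="wegxgsquqqu" (len 11), cursors c1@9 c2@11, authorship ......11.22
After op 4 (delete): buffer="wegxgsquq" (len 9), cursors c1@8 c2@9, authorship ......112
After op 5 (delete): buffer="wegxgsq" (len 7), cursors c1@7 c2@7, authorship ......1
After op 6 (move_left): buffer="wegxgsq" (len 7), cursors c1@6 c2@6, authorship ......1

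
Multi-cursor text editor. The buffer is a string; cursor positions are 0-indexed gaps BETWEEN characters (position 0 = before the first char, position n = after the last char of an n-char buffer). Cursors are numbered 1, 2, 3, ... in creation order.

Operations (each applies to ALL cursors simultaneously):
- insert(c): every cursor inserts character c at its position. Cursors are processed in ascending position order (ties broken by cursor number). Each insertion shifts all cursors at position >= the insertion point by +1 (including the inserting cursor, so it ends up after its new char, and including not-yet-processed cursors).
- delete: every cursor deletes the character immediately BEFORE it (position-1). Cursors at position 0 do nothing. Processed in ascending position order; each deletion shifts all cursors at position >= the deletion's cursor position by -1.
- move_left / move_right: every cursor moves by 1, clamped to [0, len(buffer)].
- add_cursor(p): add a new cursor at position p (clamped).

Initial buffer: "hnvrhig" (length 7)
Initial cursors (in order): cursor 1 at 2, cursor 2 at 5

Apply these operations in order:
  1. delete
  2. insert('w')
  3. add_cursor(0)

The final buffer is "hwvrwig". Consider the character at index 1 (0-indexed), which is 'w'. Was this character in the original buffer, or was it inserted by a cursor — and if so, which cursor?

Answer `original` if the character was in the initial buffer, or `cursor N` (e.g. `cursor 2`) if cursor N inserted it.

Answer: cursor 1

Derivation:
After op 1 (delete): buffer="hvrig" (len 5), cursors c1@1 c2@3, authorship .....
After op 2 (insert('w')): buffer="hwvrwig" (len 7), cursors c1@2 c2@5, authorship .1..2..
After op 3 (add_cursor(0)): buffer="hwvrwig" (len 7), cursors c3@0 c1@2 c2@5, authorship .1..2..
Authorship (.=original, N=cursor N): . 1 . . 2 . .
Index 1: author = 1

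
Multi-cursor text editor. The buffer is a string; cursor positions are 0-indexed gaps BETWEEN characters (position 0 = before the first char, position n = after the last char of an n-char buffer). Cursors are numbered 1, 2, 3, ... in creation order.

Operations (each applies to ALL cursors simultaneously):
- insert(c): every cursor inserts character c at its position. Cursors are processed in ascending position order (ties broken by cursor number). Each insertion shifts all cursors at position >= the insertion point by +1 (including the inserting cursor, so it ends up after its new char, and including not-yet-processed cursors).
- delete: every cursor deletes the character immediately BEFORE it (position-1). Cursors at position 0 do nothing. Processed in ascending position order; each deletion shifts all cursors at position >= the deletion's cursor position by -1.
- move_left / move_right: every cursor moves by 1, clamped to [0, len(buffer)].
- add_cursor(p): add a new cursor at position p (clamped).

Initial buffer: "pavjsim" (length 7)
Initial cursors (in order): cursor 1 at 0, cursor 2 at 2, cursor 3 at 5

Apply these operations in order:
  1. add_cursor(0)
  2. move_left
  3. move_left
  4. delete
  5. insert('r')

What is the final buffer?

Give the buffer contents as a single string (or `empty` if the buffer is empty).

After op 1 (add_cursor(0)): buffer="pavjsim" (len 7), cursors c1@0 c4@0 c2@2 c3@5, authorship .......
After op 2 (move_left): buffer="pavjsim" (len 7), cursors c1@0 c4@0 c2@1 c3@4, authorship .......
After op 3 (move_left): buffer="pavjsim" (len 7), cursors c1@0 c2@0 c4@0 c3@3, authorship .......
After op 4 (delete): buffer="pajsim" (len 6), cursors c1@0 c2@0 c4@0 c3@2, authorship ......
After op 5 (insert('r')): buffer="rrrparjsim" (len 10), cursors c1@3 c2@3 c4@3 c3@6, authorship 124..3....

Answer: rrrparjsim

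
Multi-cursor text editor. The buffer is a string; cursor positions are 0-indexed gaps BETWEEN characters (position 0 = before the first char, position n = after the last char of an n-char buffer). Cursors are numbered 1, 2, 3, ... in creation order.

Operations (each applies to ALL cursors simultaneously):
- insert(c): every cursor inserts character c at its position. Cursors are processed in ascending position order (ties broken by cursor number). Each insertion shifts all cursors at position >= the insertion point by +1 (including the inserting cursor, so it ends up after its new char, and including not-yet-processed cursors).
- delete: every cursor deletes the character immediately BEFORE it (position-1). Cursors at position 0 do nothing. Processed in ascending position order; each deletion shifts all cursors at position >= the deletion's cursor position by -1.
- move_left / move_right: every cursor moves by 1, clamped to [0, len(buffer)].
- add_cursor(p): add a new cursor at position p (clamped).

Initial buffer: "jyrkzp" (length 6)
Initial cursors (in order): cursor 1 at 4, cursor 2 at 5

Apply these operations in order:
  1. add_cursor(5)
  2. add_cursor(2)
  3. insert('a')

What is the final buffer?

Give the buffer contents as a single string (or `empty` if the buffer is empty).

After op 1 (add_cursor(5)): buffer="jyrkzp" (len 6), cursors c1@4 c2@5 c3@5, authorship ......
After op 2 (add_cursor(2)): buffer="jyrkzp" (len 6), cursors c4@2 c1@4 c2@5 c3@5, authorship ......
After op 3 (insert('a')): buffer="jyarkazaap" (len 10), cursors c4@3 c1@6 c2@9 c3@9, authorship ..4..1.23.

Answer: jyarkazaap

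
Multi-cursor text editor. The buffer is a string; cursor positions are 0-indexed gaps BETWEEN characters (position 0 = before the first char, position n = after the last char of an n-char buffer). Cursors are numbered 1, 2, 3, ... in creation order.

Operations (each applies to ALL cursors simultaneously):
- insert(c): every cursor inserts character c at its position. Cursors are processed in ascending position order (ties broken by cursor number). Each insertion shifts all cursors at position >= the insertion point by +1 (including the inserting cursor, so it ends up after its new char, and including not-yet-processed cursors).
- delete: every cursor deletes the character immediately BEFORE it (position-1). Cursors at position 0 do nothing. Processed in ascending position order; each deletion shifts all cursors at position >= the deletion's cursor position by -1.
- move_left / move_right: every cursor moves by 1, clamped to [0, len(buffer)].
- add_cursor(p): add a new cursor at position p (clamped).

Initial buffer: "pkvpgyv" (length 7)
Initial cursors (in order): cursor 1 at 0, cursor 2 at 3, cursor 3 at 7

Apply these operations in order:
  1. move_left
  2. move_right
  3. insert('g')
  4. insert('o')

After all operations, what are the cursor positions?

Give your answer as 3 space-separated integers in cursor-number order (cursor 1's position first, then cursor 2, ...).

Answer: 3 7 13

Derivation:
After op 1 (move_left): buffer="pkvpgyv" (len 7), cursors c1@0 c2@2 c3@6, authorship .......
After op 2 (move_right): buffer="pkvpgyv" (len 7), cursors c1@1 c2@3 c3@7, authorship .......
After op 3 (insert('g')): buffer="pgkvgpgyvg" (len 10), cursors c1@2 c2@5 c3@10, authorship .1..2....3
After op 4 (insert('o')): buffer="pgokvgopgyvgo" (len 13), cursors c1@3 c2@7 c3@13, authorship .11..22....33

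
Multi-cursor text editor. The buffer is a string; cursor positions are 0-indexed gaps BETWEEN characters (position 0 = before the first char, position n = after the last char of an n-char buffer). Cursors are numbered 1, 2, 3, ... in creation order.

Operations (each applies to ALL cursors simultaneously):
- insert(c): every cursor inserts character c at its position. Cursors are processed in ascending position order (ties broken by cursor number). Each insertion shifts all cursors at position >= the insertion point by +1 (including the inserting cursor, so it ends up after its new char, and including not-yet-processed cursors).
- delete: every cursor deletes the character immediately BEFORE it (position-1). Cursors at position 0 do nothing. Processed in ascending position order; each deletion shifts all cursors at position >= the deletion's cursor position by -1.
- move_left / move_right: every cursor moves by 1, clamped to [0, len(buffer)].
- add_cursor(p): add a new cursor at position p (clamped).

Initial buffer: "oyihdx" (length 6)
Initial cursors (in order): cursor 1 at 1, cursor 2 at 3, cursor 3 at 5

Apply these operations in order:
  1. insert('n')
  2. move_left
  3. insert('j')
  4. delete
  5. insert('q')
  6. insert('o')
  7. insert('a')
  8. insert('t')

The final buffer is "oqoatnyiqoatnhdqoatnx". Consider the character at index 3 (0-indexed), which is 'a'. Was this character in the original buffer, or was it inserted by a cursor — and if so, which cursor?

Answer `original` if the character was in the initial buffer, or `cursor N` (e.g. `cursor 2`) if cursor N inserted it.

After op 1 (insert('n')): buffer="onyinhdnx" (len 9), cursors c1@2 c2@5 c3@8, authorship .1..2..3.
After op 2 (move_left): buffer="onyinhdnx" (len 9), cursors c1@1 c2@4 c3@7, authorship .1..2..3.
After op 3 (insert('j')): buffer="ojnyijnhdjnx" (len 12), cursors c1@2 c2@6 c3@10, authorship .11..22..33.
After op 4 (delete): buffer="onyinhdnx" (len 9), cursors c1@1 c2@4 c3@7, authorship .1..2..3.
After op 5 (insert('q')): buffer="oqnyiqnhdqnx" (len 12), cursors c1@2 c2@6 c3@10, authorship .11..22..33.
After op 6 (insert('o')): buffer="oqonyiqonhdqonx" (len 15), cursors c1@3 c2@8 c3@13, authorship .111..222..333.
After op 7 (insert('a')): buffer="oqoanyiqoanhdqoanx" (len 18), cursors c1@4 c2@10 c3@16, authorship .1111..2222..3333.
After op 8 (insert('t')): buffer="oqoatnyiqoatnhdqoatnx" (len 21), cursors c1@5 c2@12 c3@19, authorship .11111..22222..33333.
Authorship (.=original, N=cursor N): . 1 1 1 1 1 . . 2 2 2 2 2 . . 3 3 3 3 3 .
Index 3: author = 1

Answer: cursor 1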